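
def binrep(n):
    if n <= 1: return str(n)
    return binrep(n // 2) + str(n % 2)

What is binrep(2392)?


binrep(2392) = binrep(1196) + '0'
binrep(1196) = binrep(598) + '0'
binrep(598) = binrep(299) + '0'
binrep(299) = binrep(149) + '1'
binrep(149) = binrep(74) + '1'
binrep(74) = binrep(37) + '0'
binrep(37) = binrep(18) + '1'
binrep(18) = binrep(9) + '0'
binrep(9) = binrep(4) + '1'
binrep(4) = binrep(2) + '0'
binrep(2) = binrep(1) + '0'
binrep(1) = '1'  (base case)
Concatenating: '1' + '0' + '0' + '1' + '0' + '1' + '0' + '1' + '1' + '0' + '0' + '0' = '100101011000'

100101011000


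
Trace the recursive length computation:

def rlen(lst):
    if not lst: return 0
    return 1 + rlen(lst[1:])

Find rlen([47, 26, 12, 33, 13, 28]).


rlen([47, 26, 12, 33, 13, 28]) = 1 + rlen([26, 12, 33, 13, 28])
rlen([26, 12, 33, 13, 28]) = 1 + rlen([12, 33, 13, 28])
rlen([12, 33, 13, 28]) = 1 + rlen([33, 13, 28])
rlen([33, 13, 28]) = 1 + rlen([13, 28])
rlen([13, 28]) = 1 + rlen([28])
rlen([28]) = 1 + rlen([])
rlen([]) = 0  (base case)
Unwinding: 1 + 1 + 1 + 1 + 1 + 1 + 0 = 6

6


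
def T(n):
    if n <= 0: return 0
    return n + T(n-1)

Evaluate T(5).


T(5)
= 5 + 4 + 3 + 2 + 1 + T(0)
= 5 + 4 + 3 + 2 + 1 + 0
= 15

15


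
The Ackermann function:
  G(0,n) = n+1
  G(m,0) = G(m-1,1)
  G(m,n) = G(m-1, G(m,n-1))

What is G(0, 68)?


G(0, 68) = 69
Result: G(0, 68) = 69

69


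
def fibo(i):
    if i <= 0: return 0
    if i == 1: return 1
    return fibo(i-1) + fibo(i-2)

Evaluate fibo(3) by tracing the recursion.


Computing fibo(3) bottom-up:
fibo(0) = 0
fibo(1) = 1
fibo(2) = fibo(1) + fibo(0) = 1 + 0 = 1
fibo(3) = fibo(2) + fibo(1) = 1 + 1 = 2

2


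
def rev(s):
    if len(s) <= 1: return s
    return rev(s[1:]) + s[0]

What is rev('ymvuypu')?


rev('ymvuypu') = rev('mvuypu') + 'y'
rev('mvuypu') = rev('vuypu') + 'm'
rev('vuypu') = rev('uypu') + 'v'
rev('uypu') = rev('ypu') + 'u'
rev('ypu') = rev('pu') + 'y'
rev('pu') = rev('u') + 'p'
rev('u') = 'u'  (base case)
Concatenating: 'u' + 'p' + 'y' + 'u' + 'v' + 'm' + 'y' = 'upyuvmy'

upyuvmy


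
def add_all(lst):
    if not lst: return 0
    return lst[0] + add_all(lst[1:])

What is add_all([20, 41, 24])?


add_all([20, 41, 24]) = 20 + add_all([41, 24])
add_all([41, 24]) = 41 + add_all([24])
add_all([24]) = 24 + add_all([])
add_all([]) = 0  (base case)
Total: 20 + 41 + 24 + 0 = 85

85


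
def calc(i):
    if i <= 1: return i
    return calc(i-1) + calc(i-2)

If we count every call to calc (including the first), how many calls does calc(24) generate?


Let C(n) = total calls for calc(n)
C(0) = 1, C(1) = 1
C(2) = 1 + C(1) + C(0) = 1 + 1 + 1 = 3
C(3) = 1 + C(2) + C(1) = 1 + 3 + 1 = 5
C(4) = 1 + C(3) + C(2) = 1 + 5 + 3 = 9
C(5) = 1 + C(4) + C(3) = 1 + 9 + 5 = 15
C(6) = 1 + C(5) + C(4) = 1 + 15 + 9 = 25
C(7) = 1 + C(6) + C(5) = 1 + 25 + 15 = 41
C(8) = 1 + C(7) + C(6) = 1 + 41 + 25 = 67
C(9) = 1 + C(8) + C(7) = 1 + 67 + 41 = 109
C(10) = 1 + C(9) + C(8) = 1 + 109 + 67 = 177
C(11) = 1 + C(10) + C(9) = 1 + 177 + 109 = 287
C(12) = 1 + C(11) + C(10) = 1 + 287 + 177 = 465
C(13) = 1 + C(12) + C(11) = 1 + 465 + 287 = 753
C(14) = 1 + C(13) + C(12) = 1 + 753 + 465 = 1219
C(15) = 1 + C(14) + C(13) = 1 + 1219 + 753 = 1973
C(16) = 1 + C(15) + C(14) = 1 + 1973 + 1219 = 3193
C(17) = 1 + C(16) + C(15) = 1 + 3193 + 1973 = 5167
C(18) = 1 + C(17) + C(16) = 1 + 5167 + 3193 = 8361
C(19) = 1 + C(18) + C(17) = 1 + 8361 + 5167 = 13529
C(20) = 1 + C(19) + C(18) = 1 + 13529 + 8361 = 21891
C(21) = 1 + C(20) + C(19) = 1 + 21891 + 13529 = 35421
C(22) = 1 + C(21) + C(20) = 1 + 35421 + 21891 = 57313
C(23) = 1 + C(22) + C(21) = 1 + 57313 + 35421 = 92735
C(24) = 1 + C(23) + C(22) = 1 + 92735 + 57313 = 150049

150049


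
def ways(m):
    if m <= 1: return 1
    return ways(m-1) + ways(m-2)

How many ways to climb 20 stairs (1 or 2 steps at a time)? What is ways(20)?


Building up from base cases:
ways(0) = 1
ways(1) = 1
ways(2) = ways(1) + ways(0) = 1 + 1 = 2
ways(3) = ways(2) + ways(1) = 2 + 1 = 3
ways(4) = ways(3) + ways(2) = 3 + 2 = 5
ways(5) = ways(4) + ways(3) = 5 + 3 = 8
ways(6) = ways(5) + ways(4) = 8 + 5 = 13
ways(7) = ways(6) + ways(5) = 13 + 8 = 21
ways(8) = ways(7) + ways(6) = 21 + 13 = 34
ways(9) = ways(8) + ways(7) = 34 + 21 = 55
ways(10) = ways(9) + ways(8) = 55 + 34 = 89
ways(11) = ways(10) + ways(9) = 89 + 55 = 144
ways(12) = ways(11) + ways(10) = 144 + 89 = 233
ways(13) = ways(12) + ways(11) = 233 + 144 = 377
ways(14) = ways(13) + ways(12) = 377 + 233 = 610
ways(15) = ways(14) + ways(13) = 610 + 377 = 987
ways(16) = ways(15) + ways(14) = 987 + 610 = 1597
ways(17) = ways(16) + ways(15) = 1597 + 987 = 2584
ways(18) = ways(17) + ways(16) = 2584 + 1597 = 4181
ways(19) = ways(18) + ways(17) = 4181 + 2584 = 6765
ways(20) = ways(19) + ways(18) = 6765 + 4181 = 10946

10946


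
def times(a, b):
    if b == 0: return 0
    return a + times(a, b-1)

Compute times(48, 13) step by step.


times(48, 13) = 48 + times(48, 12)
times(48, 12) = 48 + times(48, 11)
times(48, 11) = 48 + times(48, 10)
times(48, 10) = 48 + times(48, 9)
times(48, 9) = 48 + times(48, 8)
times(48, 8) = 48 + times(48, 7)
times(48, 7) = 48 + times(48, 6)
times(48, 6) = 48 + times(48, 5)
times(48, 5) = 48 + times(48, 4)
times(48, 4) = 48 + times(48, 3)
times(48, 3) = 48 + times(48, 2)
times(48, 2) = 48 + times(48, 1)
times(48, 1) = 48 + times(48, 0)
times(48, 0) = 0  (base case)
Total: 48 + 48 + 48 + 48 + 48 + 48 + 48 + 48 + 48 + 48 + 48 + 48 + 48 + 0 = 624

624


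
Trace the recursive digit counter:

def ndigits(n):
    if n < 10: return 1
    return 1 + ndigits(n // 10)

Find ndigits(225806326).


ndigits(225806326) = 1 + ndigits(22580632)
ndigits(22580632) = 1 + ndigits(2258063)
ndigits(2258063) = 1 + ndigits(225806)
ndigits(225806) = 1 + ndigits(22580)
ndigits(22580) = 1 + ndigits(2258)
ndigits(2258) = 1 + ndigits(225)
ndigits(225) = 1 + ndigits(22)
ndigits(22) = 1 + ndigits(2)
ndigits(2) = 1  (base case: 2 < 10)
Unwinding: 1 + 1 + 1 + 1 + 1 + 1 + 1 + 1 + 1 = 9

9


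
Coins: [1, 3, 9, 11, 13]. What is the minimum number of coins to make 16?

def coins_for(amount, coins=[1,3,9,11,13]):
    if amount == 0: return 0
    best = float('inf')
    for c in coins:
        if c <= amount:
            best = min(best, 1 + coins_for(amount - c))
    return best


Building up with DP:
coins_for(0) = 0
coins_for(1) = min(1+coins_for(0)=1+0=1) = 1
coins_for(2) = min(1+coins_for(1)=1+1=2) = 2
coins_for(3) = min(1+coins_for(2)=1+2=3, 1+coins_for(0)=1+0=1) = 1
coins_for(4) = min(1+coins_for(3)=1+1=2, 1+coins_for(1)=1+1=2) = 2
coins_for(5) = min(1+coins_for(4)=1+2=3, 1+coins_for(2)=1+2=3) = 3
coins_for(6) = min(1+coins_for(5)=1+3=4, 1+coins_for(3)=1+1=2) = 2
coins_for(7) = min(1+coins_for(6)=1+2=3, 1+coins_for(4)=1+2=3) = 3
coins_for(8) = min(1+coins_for(7)=1+3=4, 1+coins_for(5)=1+3=4) = 4
coins_for(9) = min(1+coins_for(8)=1+4=5, 1+coins_for(6)=1+2=3, 1+coins_for(0)=1+0=1) = 1
coins_for(10) = min(1+coins_for(9)=1+1=2, 1+coins_for(7)=1+3=4, 1+coins_for(1)=1+1=2) = 2
coins_for(11) = min(1+coins_for(10)=1+2=3, 1+coins_for(8)=1+4=5, 1+coins_for(2)=1+2=3, 1+coins_for(0)=1+0=1) = 1
coins_for(12) = min(1+coins_for(11)=1+1=2, 1+coins_for(9)=1+1=2, 1+coins_for(3)=1+1=2, 1+coins_for(1)=1+1=2) = 2
coins_for(13) = min(1+coins_for(12)=1+2=3, 1+coins_for(10)=1+2=3, 1+coins_for(4)=1+2=3, 1+coins_for(2)=1+2=3, 1+coins_for(0)=1+0=1) = 1
coins_for(14) = min(1+coins_for(13)=1+1=2, 1+coins_for(11)=1+1=2, 1+coins_for(5)=1+3=4, 1+coins_for(3)=1+1=2, 1+coins_for(1)=1+1=2) = 2
coins_for(15) = min(1+coins_for(14)=1+2=3, 1+coins_for(12)=1+2=3, 1+coins_for(6)=1+2=3, 1+coins_for(4)=1+2=3, 1+coins_for(2)=1+2=3) = 3
coins_for(16) = min(1+coins_for(15)=1+3=4, 1+coins_for(13)=1+1=2, 1+coins_for(7)=1+3=4, 1+coins_for(5)=1+3=4, 1+coins_for(3)=1+1=2) = 2

2


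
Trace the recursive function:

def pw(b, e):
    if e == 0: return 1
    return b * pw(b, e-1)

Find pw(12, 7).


pw(12, 7)
= 12 * pw(12, 6)
= 12 * 12 * pw(12, 5)
= 12 * 12 * 12 * pw(12, 4)
= 12 * 12 * 12 * 12 * pw(12, 3)
= 12 * 12 * 12 * 12 * 12 * pw(12, 2)
= 12 * 12 * 12 * 12 * 12 * 12 * pw(12, 1)
= 12 * 12 * 12 * 12 * 12 * 12 * 12 * pw(12, 0)
= 12 * 12 * 12 * 12 * 12 * 12 * 12 * 1
= 35831808

35831808


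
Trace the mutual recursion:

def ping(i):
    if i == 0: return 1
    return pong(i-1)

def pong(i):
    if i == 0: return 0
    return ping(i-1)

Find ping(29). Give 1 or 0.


ping(29) = pong(28)
pong(28) = ping(27)
ping(27) = pong(26)
pong(26) = ping(25)
ping(25) = pong(24)
pong(24) = ping(23)
ping(23) = pong(22)
pong(22) = ping(21)
ping(21) = pong(20)
pong(20) = ping(19)
ping(19) = pong(18)
pong(18) = ping(17)
ping(17) = pong(16)
pong(16) = ping(15)
ping(15) = pong(14)
pong(14) = ping(13)
ping(13) = pong(12)
pong(12) = ping(11)
ping(11) = pong(10)
pong(10) = ping(9)
ping(9) = pong(8)
pong(8) = ping(7)
ping(7) = pong(6)
pong(6) = ping(5)
ping(5) = pong(4)
pong(4) = ping(3)
ping(3) = pong(2)
pong(2) = ping(1)
ping(1) = pong(0)
pong(0) = 0  (base case)
Result: 0

0


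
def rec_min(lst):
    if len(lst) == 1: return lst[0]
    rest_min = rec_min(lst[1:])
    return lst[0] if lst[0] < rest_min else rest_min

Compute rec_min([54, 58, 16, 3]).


rec_min([54, 58, 16, 3]): compare 54 with rec_min([58, 16, 3])
rec_min([58, 16, 3]): compare 58 with rec_min([16, 3])
rec_min([16, 3]): compare 16 with rec_min([3])
rec_min([3]) = 3  (base case)
Compare 16 with 3 -> 3
Compare 58 with 3 -> 3
Compare 54 with 3 -> 3

3


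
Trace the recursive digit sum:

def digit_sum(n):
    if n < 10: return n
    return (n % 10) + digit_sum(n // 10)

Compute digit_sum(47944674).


digit_sum(47944674) = 4 + digit_sum(4794467)
digit_sum(4794467) = 7 + digit_sum(479446)
digit_sum(479446) = 6 + digit_sum(47944)
digit_sum(47944) = 4 + digit_sum(4794)
digit_sum(4794) = 4 + digit_sum(479)
digit_sum(479) = 9 + digit_sum(47)
digit_sum(47) = 7 + digit_sum(4)
digit_sum(4) = 4  (base case)
Total: 4 + 7 + 6 + 4 + 4 + 9 + 7 + 4 = 45

45


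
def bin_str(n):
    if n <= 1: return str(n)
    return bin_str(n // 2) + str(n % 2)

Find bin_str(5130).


bin_str(5130) = bin_str(2565) + '0'
bin_str(2565) = bin_str(1282) + '1'
bin_str(1282) = bin_str(641) + '0'
bin_str(641) = bin_str(320) + '1'
bin_str(320) = bin_str(160) + '0'
bin_str(160) = bin_str(80) + '0'
bin_str(80) = bin_str(40) + '0'
bin_str(40) = bin_str(20) + '0'
bin_str(20) = bin_str(10) + '0'
bin_str(10) = bin_str(5) + '0'
bin_str(5) = bin_str(2) + '1'
bin_str(2) = bin_str(1) + '0'
bin_str(1) = '1'  (base case)
Concatenating: '1' + '0' + '1' + '0' + '0' + '0' + '0' + '0' + '0' + '1' + '0' + '1' + '0' = '1010000001010'

1010000001010


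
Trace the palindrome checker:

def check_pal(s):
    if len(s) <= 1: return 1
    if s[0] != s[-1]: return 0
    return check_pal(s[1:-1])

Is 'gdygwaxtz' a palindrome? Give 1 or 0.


check_pal('gdygwaxtz'): s[0]='g' != s[-1]='z' -> return 0
Result: 0 (not a palindrome)

0


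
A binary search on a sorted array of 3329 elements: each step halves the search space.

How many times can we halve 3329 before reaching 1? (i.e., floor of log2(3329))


3329 / 2 = 1664
1664 / 2 = 832
832 / 2 = 416
416 / 2 = 208
208 / 2 = 104
104 / 2 = 52
52 / 2 = 26
26 / 2 = 13
13 / 2 = 6
6 / 2 = 3
3 / 2 = 1
Reached 1 after 11 halvings

11


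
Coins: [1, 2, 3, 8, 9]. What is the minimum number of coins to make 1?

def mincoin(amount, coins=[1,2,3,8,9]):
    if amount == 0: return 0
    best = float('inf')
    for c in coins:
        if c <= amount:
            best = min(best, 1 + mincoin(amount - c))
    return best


Building up with DP:
mincoin(0) = 0
mincoin(1) = min(1+mincoin(0)=1+0=1) = 1

1


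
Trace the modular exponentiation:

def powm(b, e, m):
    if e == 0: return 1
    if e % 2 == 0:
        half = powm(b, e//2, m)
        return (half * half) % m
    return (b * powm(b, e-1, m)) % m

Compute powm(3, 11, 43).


powm(3, 11, 43): e is odd, compute powm(3, 10, 43)
  powm(3, 10, 43): e is even, compute powm(3, 5, 43)
    powm(3, 5, 43): e is odd, compute powm(3, 4, 43)
      powm(3, 4, 43): e is even, compute powm(3, 2, 43)
        powm(3, 2, 43): e is even, compute powm(3, 1, 43)
          powm(3, 1, 43): e is odd, compute powm(3, 0, 43)
          powm(3, 0, 43) = 1
          (3 * 1) % 43 = 3
        half=3, (3*3) % 43 = 9
      half=9, (9*9) % 43 = 38
    (3 * 38) % 43 = 28
  half=28, (28*28) % 43 = 10
(3 * 10) % 43 = 30

30


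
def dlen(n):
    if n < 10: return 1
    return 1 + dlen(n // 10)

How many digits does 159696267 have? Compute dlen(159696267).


dlen(159696267) = 1 + dlen(15969626)
dlen(15969626) = 1 + dlen(1596962)
dlen(1596962) = 1 + dlen(159696)
dlen(159696) = 1 + dlen(15969)
dlen(15969) = 1 + dlen(1596)
dlen(1596) = 1 + dlen(159)
dlen(159) = 1 + dlen(15)
dlen(15) = 1 + dlen(1)
dlen(1) = 1  (base case: 1 < 10)
Unwinding: 1 + 1 + 1 + 1 + 1 + 1 + 1 + 1 + 1 = 9

9


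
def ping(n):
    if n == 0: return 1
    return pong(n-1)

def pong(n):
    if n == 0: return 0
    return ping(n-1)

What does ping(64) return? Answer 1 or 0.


ping(64) = pong(63)
pong(63) = ping(62)
ping(62) = pong(61)
pong(61) = ping(60)
ping(60) = pong(59)
pong(59) = ping(58)
ping(58) = pong(57)
pong(57) = ping(56)
ping(56) = pong(55)
pong(55) = ping(54)
ping(54) = pong(53)
pong(53) = ping(52)
ping(52) = pong(51)
pong(51) = ping(50)
ping(50) = pong(49)
pong(49) = ping(48)
ping(48) = pong(47)
pong(47) = ping(46)
ping(46) = pong(45)
pong(45) = ping(44)
ping(44) = pong(43)
pong(43) = ping(42)
ping(42) = pong(41)
pong(41) = ping(40)
ping(40) = pong(39)
pong(39) = ping(38)
ping(38) = pong(37)
pong(37) = ping(36)
ping(36) = pong(35)
pong(35) = ping(34)
ping(34) = pong(33)
pong(33) = ping(32)
ping(32) = pong(31)
pong(31) = ping(30)
ping(30) = pong(29)
pong(29) = ping(28)
ping(28) = pong(27)
pong(27) = ping(26)
ping(26) = pong(25)
pong(25) = ping(24)
ping(24) = pong(23)
pong(23) = ping(22)
ping(22) = pong(21)
pong(21) = ping(20)
ping(20) = pong(19)
pong(19) = ping(18)
ping(18) = pong(17)
pong(17) = ping(16)
ping(16) = pong(15)
pong(15) = ping(14)
ping(14) = pong(13)
pong(13) = ping(12)
ping(12) = pong(11)
pong(11) = ping(10)
ping(10) = pong(9)
pong(9) = ping(8)
ping(8) = pong(7)
pong(7) = ping(6)
ping(6) = pong(5)
pong(5) = ping(4)
ping(4) = pong(3)
pong(3) = ping(2)
ping(2) = pong(1)
pong(1) = ping(0)
ping(0) = 1  (base case)
Result: 1

1


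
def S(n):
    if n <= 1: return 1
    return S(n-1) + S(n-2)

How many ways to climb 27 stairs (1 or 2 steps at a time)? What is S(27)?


Building up from base cases:
S(0) = 1
S(1) = 1
S(2) = S(1) + S(0) = 1 + 1 = 2
S(3) = S(2) + S(1) = 2 + 1 = 3
S(4) = S(3) + S(2) = 3 + 2 = 5
S(5) = S(4) + S(3) = 5 + 3 = 8
S(6) = S(5) + S(4) = 8 + 5 = 13
S(7) = S(6) + S(5) = 13 + 8 = 21
S(8) = S(7) + S(6) = 21 + 13 = 34
S(9) = S(8) + S(7) = 34 + 21 = 55
S(10) = S(9) + S(8) = 55 + 34 = 89
S(11) = S(10) + S(9) = 89 + 55 = 144
S(12) = S(11) + S(10) = 144 + 89 = 233
S(13) = S(12) + S(11) = 233 + 144 = 377
S(14) = S(13) + S(12) = 377 + 233 = 610
S(15) = S(14) + S(13) = 610 + 377 = 987
S(16) = S(15) + S(14) = 987 + 610 = 1597
S(17) = S(16) + S(15) = 1597 + 987 = 2584
S(18) = S(17) + S(16) = 2584 + 1597 = 4181
S(19) = S(18) + S(17) = 4181 + 2584 = 6765
S(20) = S(19) + S(18) = 6765 + 4181 = 10946
S(21) = S(20) + S(19) = 10946 + 6765 = 17711
S(22) = S(21) + S(20) = 17711 + 10946 = 28657
S(23) = S(22) + S(21) = 28657 + 17711 = 46368
S(24) = S(23) + S(22) = 46368 + 28657 = 75025
S(25) = S(24) + S(23) = 75025 + 46368 = 121393
S(26) = S(25) + S(24) = 121393 + 75025 = 196418
S(27) = S(26) + S(25) = 196418 + 121393 = 317811

317811


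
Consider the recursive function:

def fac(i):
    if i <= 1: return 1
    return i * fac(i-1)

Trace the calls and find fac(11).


fac(11)
= 11 * fac(10)
= 11 * 10 * fac(9)
= 11 * 10 * 9 * fac(8)
= 11 * 10 * 9 * 8 * fac(7)
= 11 * 10 * 9 * 8 * 7 * fac(6)
= 11 * 10 * 9 * 8 * 7 * 6 * fac(5)
= 11 * 10 * 9 * 8 * 7 * 6 * 5 * fac(4)
= 11 * 10 * 9 * 8 * 7 * 6 * 5 * 4 * fac(3)
= 11 * 10 * 9 * 8 * 7 * 6 * 5 * 4 * 3 * fac(2)
= 11 * 10 * 9 * 8 * 7 * 6 * 5 * 4 * 3 * 2 * fac(1)
= 11 * 10 * 9 * 8 * 7 * 6 * 5 * 4 * 3 * 2 * 1
= 39916800

39916800


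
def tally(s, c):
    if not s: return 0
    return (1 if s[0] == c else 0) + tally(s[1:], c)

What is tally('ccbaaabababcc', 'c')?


s[0]='c' == 'c' -> 1
s[0]='c' == 'c' -> 1
s[0]='b' != 'c' -> 0
s[0]='a' != 'c' -> 0
s[0]='a' != 'c' -> 0
s[0]='a' != 'c' -> 0
s[0]='b' != 'c' -> 0
s[0]='a' != 'c' -> 0
s[0]='b' != 'c' -> 0
s[0]='a' != 'c' -> 0
s[0]='b' != 'c' -> 0
s[0]='c' == 'c' -> 1
s[0]='c' == 'c' -> 1
Sum: 1 + 1 + 0 + 0 + 0 + 0 + 0 + 0 + 0 + 0 + 0 + 1 + 1 = 4

4


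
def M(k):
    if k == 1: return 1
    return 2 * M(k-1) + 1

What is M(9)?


M(9) = 2 * M(8) + 1
M(8) = 2 * M(7) + 1
M(7) = 2 * M(6) + 1
M(6) = 2 * M(5) + 1
M(5) = 2 * M(4) + 1
M(4) = 2 * M(3) + 1
M(3) = 2 * M(2) + 1
M(2) = 2 * M(1) + 1
M(1) = 1  (base case)
M(2) = 2 * 1 + 1 = 3
M(3) = 2 * 3 + 1 = 7
M(4) = 2 * 7 + 1 = 15
M(5) = 2 * 15 + 1 = 31
M(6) = 2 * 31 + 1 = 63
M(7) = 2 * 63 + 1 = 127
M(8) = 2 * 127 + 1 = 255
M(9) = 2 * 255 + 1 = 511

511


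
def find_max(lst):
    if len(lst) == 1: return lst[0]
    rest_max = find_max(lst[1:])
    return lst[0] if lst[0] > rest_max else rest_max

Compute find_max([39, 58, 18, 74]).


find_max([39, 58, 18, 74]): compare 39 with find_max([58, 18, 74])
find_max([58, 18, 74]): compare 58 with find_max([18, 74])
find_max([18, 74]): compare 18 with find_max([74])
find_max([74]) = 74  (base case)
Compare 18 with 74 -> 74
Compare 58 with 74 -> 74
Compare 39 with 74 -> 74

74


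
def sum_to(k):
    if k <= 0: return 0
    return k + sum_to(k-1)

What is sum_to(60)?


sum_to(60)
= 60 + 59 + 58 + 57 + 56 + 55 + 54 + 53 + 52 + 51 + 50 + 49 + 48 + 47 + 46 + 45 + 44 + 43 + 42 + 41 + 40 + 39 + 38 + 37 + 36 + 35 + 34 + 33 + 32 + 31 + 30 + 29 + 28 + 27 + 26 + 25 + 24 + 23 + 22 + 21 + 20 + 19 + 18 + 17 + 16 + 15 + 14 + 13 + 12 + 11 + 10 + 9 + 8 + 7 + 6 + 5 + 4 + 3 + 2 + 1 + sum_to(0)
= 60 + 59 + 58 + 57 + 56 + 55 + 54 + 53 + 52 + 51 + 50 + 49 + 48 + 47 + 46 + 45 + 44 + 43 + 42 + 41 + 40 + 39 + 38 + 37 + 36 + 35 + 34 + 33 + 32 + 31 + 30 + 29 + 28 + 27 + 26 + 25 + 24 + 23 + 22 + 21 + 20 + 19 + 18 + 17 + 16 + 15 + 14 + 13 + 12 + 11 + 10 + 9 + 8 + 7 + 6 + 5 + 4 + 3 + 2 + 1 + 0
= 1830

1830


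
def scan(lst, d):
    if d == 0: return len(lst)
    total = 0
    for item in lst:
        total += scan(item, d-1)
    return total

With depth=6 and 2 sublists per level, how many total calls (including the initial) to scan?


At depth 0 (root): 1 call
At depth 1: each of 1 parents calls scan on 2 children = 2 calls
At depth 2: each of 2 parents calls scan on 2 children = 4 calls
At depth 3: each of 4 parents calls scan on 2 children = 8 calls
At depth 4: each of 8 parents calls scan on 2 children = 16 calls
At depth 5: each of 16 parents calls scan on 2 children = 32 calls
At depth 6: each of 32 parents calls scan on 2 children = 64 calls
Total: 1 + 2 + 4 + 8 + 16 + 32 + 64 = 127

127


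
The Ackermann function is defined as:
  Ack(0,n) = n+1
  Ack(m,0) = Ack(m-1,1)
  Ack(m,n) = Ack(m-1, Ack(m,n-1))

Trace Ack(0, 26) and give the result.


Ack(0, 26) = 27
Result: Ack(0, 26) = 27

27


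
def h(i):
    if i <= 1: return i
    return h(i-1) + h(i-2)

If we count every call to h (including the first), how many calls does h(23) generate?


Let C(n) = total calls for h(n)
C(0) = 1, C(1) = 1
C(2) = 1 + C(1) + C(0) = 1 + 1 + 1 = 3
C(3) = 1 + C(2) + C(1) = 1 + 3 + 1 = 5
C(4) = 1 + C(3) + C(2) = 1 + 5 + 3 = 9
C(5) = 1 + C(4) + C(3) = 1 + 9 + 5 = 15
C(6) = 1 + C(5) + C(4) = 1 + 15 + 9 = 25
C(7) = 1 + C(6) + C(5) = 1 + 25 + 15 = 41
C(8) = 1 + C(7) + C(6) = 1 + 41 + 25 = 67
C(9) = 1 + C(8) + C(7) = 1 + 67 + 41 = 109
C(10) = 1 + C(9) + C(8) = 1 + 109 + 67 = 177
C(11) = 1 + C(10) + C(9) = 1 + 177 + 109 = 287
C(12) = 1 + C(11) + C(10) = 1 + 287 + 177 = 465
C(13) = 1 + C(12) + C(11) = 1 + 465 + 287 = 753
C(14) = 1 + C(13) + C(12) = 1 + 753 + 465 = 1219
C(15) = 1 + C(14) + C(13) = 1 + 1219 + 753 = 1973
C(16) = 1 + C(15) + C(14) = 1 + 1973 + 1219 = 3193
C(17) = 1 + C(16) + C(15) = 1 + 3193 + 1973 = 5167
C(18) = 1 + C(17) + C(16) = 1 + 5167 + 3193 = 8361
C(19) = 1 + C(18) + C(17) = 1 + 8361 + 5167 = 13529
C(20) = 1 + C(19) + C(18) = 1 + 13529 + 8361 = 21891
C(21) = 1 + C(20) + C(19) = 1 + 21891 + 13529 = 35421
C(22) = 1 + C(21) + C(20) = 1 + 35421 + 21891 = 57313
C(23) = 1 + C(22) + C(21) = 1 + 57313 + 35421 = 92735

92735


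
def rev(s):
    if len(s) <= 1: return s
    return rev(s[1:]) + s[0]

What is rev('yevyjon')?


rev('yevyjon') = rev('evyjon') + 'y'
rev('evyjon') = rev('vyjon') + 'e'
rev('vyjon') = rev('yjon') + 'v'
rev('yjon') = rev('jon') + 'y'
rev('jon') = rev('on') + 'j'
rev('on') = rev('n') + 'o'
rev('n') = 'n'  (base case)
Concatenating: 'n' + 'o' + 'j' + 'y' + 'v' + 'e' + 'y' = 'nojyvey'

nojyvey


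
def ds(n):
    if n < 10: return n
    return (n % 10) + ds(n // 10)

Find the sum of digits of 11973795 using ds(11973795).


ds(11973795) = 5 + ds(1197379)
ds(1197379) = 9 + ds(119737)
ds(119737) = 7 + ds(11973)
ds(11973) = 3 + ds(1197)
ds(1197) = 7 + ds(119)
ds(119) = 9 + ds(11)
ds(11) = 1 + ds(1)
ds(1) = 1  (base case)
Total: 5 + 9 + 7 + 3 + 7 + 9 + 1 + 1 = 42

42


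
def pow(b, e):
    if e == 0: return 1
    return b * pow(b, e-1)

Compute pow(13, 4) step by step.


pow(13, 4)
= 13 * pow(13, 3)
= 13 * 13 * pow(13, 2)
= 13 * 13 * 13 * pow(13, 1)
= 13 * 13 * 13 * 13 * pow(13, 0)
= 13 * 13 * 13 * 13 * 1
= 28561

28561


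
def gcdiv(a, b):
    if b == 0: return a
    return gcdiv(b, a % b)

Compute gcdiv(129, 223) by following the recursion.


gcdiv(129, 223) = gcdiv(223, 129)
gcdiv(223, 129) = gcdiv(129, 94)
gcdiv(129, 94) = gcdiv(94, 35)
gcdiv(94, 35) = gcdiv(35, 24)
gcdiv(35, 24) = gcdiv(24, 11)
gcdiv(24, 11) = gcdiv(11, 2)
gcdiv(11, 2) = gcdiv(2, 1)
gcdiv(2, 1) = gcdiv(1, 0)
gcdiv(1, 0) = 1  (base case)

1


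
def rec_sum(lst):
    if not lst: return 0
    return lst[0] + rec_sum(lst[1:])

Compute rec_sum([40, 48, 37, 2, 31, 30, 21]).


rec_sum([40, 48, 37, 2, 31, 30, 21]) = 40 + rec_sum([48, 37, 2, 31, 30, 21])
rec_sum([48, 37, 2, 31, 30, 21]) = 48 + rec_sum([37, 2, 31, 30, 21])
rec_sum([37, 2, 31, 30, 21]) = 37 + rec_sum([2, 31, 30, 21])
rec_sum([2, 31, 30, 21]) = 2 + rec_sum([31, 30, 21])
rec_sum([31, 30, 21]) = 31 + rec_sum([30, 21])
rec_sum([30, 21]) = 30 + rec_sum([21])
rec_sum([21]) = 21 + rec_sum([])
rec_sum([]) = 0  (base case)
Total: 40 + 48 + 37 + 2 + 31 + 30 + 21 + 0 = 209

209


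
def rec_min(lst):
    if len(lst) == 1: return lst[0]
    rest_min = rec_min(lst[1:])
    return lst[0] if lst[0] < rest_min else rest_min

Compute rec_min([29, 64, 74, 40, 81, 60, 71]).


rec_min([29, 64, 74, 40, 81, 60, 71]): compare 29 with rec_min([64, 74, 40, 81, 60, 71])
rec_min([64, 74, 40, 81, 60, 71]): compare 64 with rec_min([74, 40, 81, 60, 71])
rec_min([74, 40, 81, 60, 71]): compare 74 with rec_min([40, 81, 60, 71])
rec_min([40, 81, 60, 71]): compare 40 with rec_min([81, 60, 71])
rec_min([81, 60, 71]): compare 81 with rec_min([60, 71])
rec_min([60, 71]): compare 60 with rec_min([71])
rec_min([71]) = 71  (base case)
Compare 60 with 71 -> 60
Compare 81 with 60 -> 60
Compare 40 with 60 -> 40
Compare 74 with 40 -> 40
Compare 64 with 40 -> 40
Compare 29 with 40 -> 29

29


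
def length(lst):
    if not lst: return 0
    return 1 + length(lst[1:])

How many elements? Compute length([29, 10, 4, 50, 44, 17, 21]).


length([29, 10, 4, 50, 44, 17, 21]) = 1 + length([10, 4, 50, 44, 17, 21])
length([10, 4, 50, 44, 17, 21]) = 1 + length([4, 50, 44, 17, 21])
length([4, 50, 44, 17, 21]) = 1 + length([50, 44, 17, 21])
length([50, 44, 17, 21]) = 1 + length([44, 17, 21])
length([44, 17, 21]) = 1 + length([17, 21])
length([17, 21]) = 1 + length([21])
length([21]) = 1 + length([])
length([]) = 0  (base case)
Unwinding: 1 + 1 + 1 + 1 + 1 + 1 + 1 + 0 = 7

7


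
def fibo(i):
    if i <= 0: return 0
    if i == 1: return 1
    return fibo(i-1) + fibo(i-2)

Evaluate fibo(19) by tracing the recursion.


Computing fibo(19) bottom-up:
fibo(0) = 0
fibo(1) = 1
fibo(2) = fibo(1) + fibo(0) = 1 + 0 = 1
fibo(3) = fibo(2) + fibo(1) = 1 + 1 = 2
fibo(4) = fibo(3) + fibo(2) = 2 + 1 = 3
fibo(5) = fibo(4) + fibo(3) = 3 + 2 = 5
fibo(6) = fibo(5) + fibo(4) = 5 + 3 = 8
fibo(7) = fibo(6) + fibo(5) = 8 + 5 = 13
fibo(8) = fibo(7) + fibo(6) = 13 + 8 = 21
fibo(9) = fibo(8) + fibo(7) = 21 + 13 = 34
fibo(10) = fibo(9) + fibo(8) = 34 + 21 = 55
fibo(11) = fibo(10) + fibo(9) = 55 + 34 = 89
fibo(12) = fibo(11) + fibo(10) = 89 + 55 = 144
fibo(13) = fibo(12) + fibo(11) = 144 + 89 = 233
fibo(14) = fibo(13) + fibo(12) = 233 + 144 = 377
fibo(15) = fibo(14) + fibo(13) = 377 + 233 = 610
fibo(16) = fibo(15) + fibo(14) = 610 + 377 = 987
fibo(17) = fibo(16) + fibo(15) = 987 + 610 = 1597
fibo(18) = fibo(17) + fibo(16) = 1597 + 987 = 2584
fibo(19) = fibo(18) + fibo(17) = 2584 + 1597 = 4181

4181


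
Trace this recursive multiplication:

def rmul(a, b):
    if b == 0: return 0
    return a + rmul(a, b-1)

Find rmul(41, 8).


rmul(41, 8) = 41 + rmul(41, 7)
rmul(41, 7) = 41 + rmul(41, 6)
rmul(41, 6) = 41 + rmul(41, 5)
rmul(41, 5) = 41 + rmul(41, 4)
rmul(41, 4) = 41 + rmul(41, 3)
rmul(41, 3) = 41 + rmul(41, 2)
rmul(41, 2) = 41 + rmul(41, 1)
rmul(41, 1) = 41 + rmul(41, 0)
rmul(41, 0) = 0  (base case)
Total: 41 + 41 + 41 + 41 + 41 + 41 + 41 + 41 + 0 = 328

328


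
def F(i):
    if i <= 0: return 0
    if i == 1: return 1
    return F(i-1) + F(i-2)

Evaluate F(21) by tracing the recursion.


Computing F(21) bottom-up:
F(0) = 0
F(1) = 1
F(2) = F(1) + F(0) = 1 + 0 = 1
F(3) = F(2) + F(1) = 1 + 1 = 2
F(4) = F(3) + F(2) = 2 + 1 = 3
F(5) = F(4) + F(3) = 3 + 2 = 5
F(6) = F(5) + F(4) = 5 + 3 = 8
F(7) = F(6) + F(5) = 8 + 5 = 13
F(8) = F(7) + F(6) = 13 + 8 = 21
F(9) = F(8) + F(7) = 21 + 13 = 34
F(10) = F(9) + F(8) = 34 + 21 = 55
F(11) = F(10) + F(9) = 55 + 34 = 89
F(12) = F(11) + F(10) = 89 + 55 = 144
F(13) = F(12) + F(11) = 144 + 89 = 233
F(14) = F(13) + F(12) = 233 + 144 = 377
F(15) = F(14) + F(13) = 377 + 233 = 610
F(16) = F(15) + F(14) = 610 + 377 = 987
F(17) = F(16) + F(15) = 987 + 610 = 1597
F(18) = F(17) + F(16) = 1597 + 987 = 2584
F(19) = F(18) + F(17) = 2584 + 1597 = 4181
F(20) = F(19) + F(18) = 4181 + 2584 = 6765
F(21) = F(20) + F(19) = 6765 + 4181 = 10946

10946


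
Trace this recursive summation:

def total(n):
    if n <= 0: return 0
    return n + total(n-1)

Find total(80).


total(80)
= 80 + 79 + 78 + 77 + 76 + 75 + 74 + 73 + 72 + 71 + 70 + 69 + 68 + 67 + 66 + 65 + 64 + 63 + 62 + 61 + 60 + 59 + 58 + 57 + 56 + 55 + 54 + 53 + 52 + 51 + 50 + 49 + 48 + 47 + 46 + 45 + 44 + 43 + 42 + 41 + 40 + 39 + 38 + 37 + 36 + 35 + 34 + 33 + 32 + 31 + 30 + 29 + 28 + 27 + 26 + 25 + 24 + 23 + 22 + 21 + 20 + 19 + 18 + 17 + 16 + 15 + 14 + 13 + 12 + 11 + 10 + 9 + 8 + 7 + 6 + 5 + 4 + 3 + 2 + 1 + total(0)
= 80 + 79 + 78 + 77 + 76 + 75 + 74 + 73 + 72 + 71 + 70 + 69 + 68 + 67 + 66 + 65 + 64 + 63 + 62 + 61 + 60 + 59 + 58 + 57 + 56 + 55 + 54 + 53 + 52 + 51 + 50 + 49 + 48 + 47 + 46 + 45 + 44 + 43 + 42 + 41 + 40 + 39 + 38 + 37 + 36 + 35 + 34 + 33 + 32 + 31 + 30 + 29 + 28 + 27 + 26 + 25 + 24 + 23 + 22 + 21 + 20 + 19 + 18 + 17 + 16 + 15 + 14 + 13 + 12 + 11 + 10 + 9 + 8 + 7 + 6 + 5 + 4 + 3 + 2 + 1 + 0
= 3240

3240


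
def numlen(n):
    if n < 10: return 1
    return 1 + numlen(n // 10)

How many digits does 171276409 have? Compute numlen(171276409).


numlen(171276409) = 1 + numlen(17127640)
numlen(17127640) = 1 + numlen(1712764)
numlen(1712764) = 1 + numlen(171276)
numlen(171276) = 1 + numlen(17127)
numlen(17127) = 1 + numlen(1712)
numlen(1712) = 1 + numlen(171)
numlen(171) = 1 + numlen(17)
numlen(17) = 1 + numlen(1)
numlen(1) = 1  (base case: 1 < 10)
Unwinding: 1 + 1 + 1 + 1 + 1 + 1 + 1 + 1 + 1 = 9

9


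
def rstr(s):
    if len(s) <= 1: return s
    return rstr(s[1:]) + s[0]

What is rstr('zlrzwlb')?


rstr('zlrzwlb') = rstr('lrzwlb') + 'z'
rstr('lrzwlb') = rstr('rzwlb') + 'l'
rstr('rzwlb') = rstr('zwlb') + 'r'
rstr('zwlb') = rstr('wlb') + 'z'
rstr('wlb') = rstr('lb') + 'w'
rstr('lb') = rstr('b') + 'l'
rstr('b') = 'b'  (base case)
Concatenating: 'b' + 'l' + 'w' + 'z' + 'r' + 'l' + 'z' = 'blwzrlz'

blwzrlz


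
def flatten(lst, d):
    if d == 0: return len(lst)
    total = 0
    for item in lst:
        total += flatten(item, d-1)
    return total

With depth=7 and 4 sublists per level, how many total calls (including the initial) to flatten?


At depth 0 (root): 1 call
At depth 1: each of 1 parents calls flatten on 4 children = 4 calls
At depth 2: each of 4 parents calls flatten on 4 children = 16 calls
At depth 3: each of 16 parents calls flatten on 4 children = 64 calls
At depth 4: each of 64 parents calls flatten on 4 children = 256 calls
At depth 5: each of 256 parents calls flatten on 4 children = 1024 calls
At depth 6: each of 1024 parents calls flatten on 4 children = 4096 calls
At depth 7: each of 4096 parents calls flatten on 4 children = 16384 calls
Total: 1 + 4 + 16 + 64 + 256 + 1024 + 4096 + 16384 = 21845

21845


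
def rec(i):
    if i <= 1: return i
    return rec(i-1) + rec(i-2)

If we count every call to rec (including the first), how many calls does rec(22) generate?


Let C(n) = total calls for rec(n)
C(0) = 1, C(1) = 1
C(2) = 1 + C(1) + C(0) = 1 + 1 + 1 = 3
C(3) = 1 + C(2) + C(1) = 1 + 3 + 1 = 5
C(4) = 1 + C(3) + C(2) = 1 + 5 + 3 = 9
C(5) = 1 + C(4) + C(3) = 1 + 9 + 5 = 15
C(6) = 1 + C(5) + C(4) = 1 + 15 + 9 = 25
C(7) = 1 + C(6) + C(5) = 1 + 25 + 15 = 41
C(8) = 1 + C(7) + C(6) = 1 + 41 + 25 = 67
C(9) = 1 + C(8) + C(7) = 1 + 67 + 41 = 109
C(10) = 1 + C(9) + C(8) = 1 + 109 + 67 = 177
C(11) = 1 + C(10) + C(9) = 1 + 177 + 109 = 287
C(12) = 1 + C(11) + C(10) = 1 + 287 + 177 = 465
C(13) = 1 + C(12) + C(11) = 1 + 465 + 287 = 753
C(14) = 1 + C(13) + C(12) = 1 + 753 + 465 = 1219
C(15) = 1 + C(14) + C(13) = 1 + 1219 + 753 = 1973
C(16) = 1 + C(15) + C(14) = 1 + 1973 + 1219 = 3193
C(17) = 1 + C(16) + C(15) = 1 + 3193 + 1973 = 5167
C(18) = 1 + C(17) + C(16) = 1 + 5167 + 3193 = 8361
C(19) = 1 + C(18) + C(17) = 1 + 8361 + 5167 = 13529
C(20) = 1 + C(19) + C(18) = 1 + 13529 + 8361 = 21891
C(21) = 1 + C(20) + C(19) = 1 + 21891 + 13529 = 35421
C(22) = 1 + C(21) + C(20) = 1 + 35421 + 21891 = 57313

57313


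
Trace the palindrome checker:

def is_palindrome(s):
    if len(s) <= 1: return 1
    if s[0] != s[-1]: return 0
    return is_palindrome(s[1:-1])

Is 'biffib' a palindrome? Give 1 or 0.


is_palindrome('biffib'): s[0]='b' == s[-1]='b' -> check is_palindrome('iffi')
is_palindrome('iffi'): s[0]='i' == s[-1]='i' -> check is_palindrome('ff')
is_palindrome('ff'): s[0]='f' == s[-1]='f' -> check is_palindrome('')
is_palindrome(''): len <= 1 -> return 1  (base case)
Result: 1 (palindrome)

1


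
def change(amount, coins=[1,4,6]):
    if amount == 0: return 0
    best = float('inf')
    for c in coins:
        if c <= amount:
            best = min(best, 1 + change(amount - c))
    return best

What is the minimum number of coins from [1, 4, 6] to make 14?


Building up with DP:
change(0) = 0
change(1) = min(1+change(0)=1+0=1) = 1
change(2) = min(1+change(1)=1+1=2) = 2
change(3) = min(1+change(2)=1+2=3) = 3
change(4) = min(1+change(3)=1+3=4, 1+change(0)=1+0=1) = 1
change(5) = min(1+change(4)=1+1=2, 1+change(1)=1+1=2) = 2
change(6) = min(1+change(5)=1+2=3, 1+change(2)=1+2=3, 1+change(0)=1+0=1) = 1
change(7) = min(1+change(6)=1+1=2, 1+change(3)=1+3=4, 1+change(1)=1+1=2) = 2
change(8) = min(1+change(7)=1+2=3, 1+change(4)=1+1=2, 1+change(2)=1+2=3) = 2
change(9) = min(1+change(8)=1+2=3, 1+change(5)=1+2=3, 1+change(3)=1+3=4) = 3
change(10) = min(1+change(9)=1+3=4, 1+change(6)=1+1=2, 1+change(4)=1+1=2) = 2
change(11) = min(1+change(10)=1+2=3, 1+change(7)=1+2=3, 1+change(5)=1+2=3) = 3
change(12) = min(1+change(11)=1+3=4, 1+change(8)=1+2=3, 1+change(6)=1+1=2) = 2
change(13) = min(1+change(12)=1+2=3, 1+change(9)=1+3=4, 1+change(7)=1+2=3) = 3
change(14) = min(1+change(13)=1+3=4, 1+change(10)=1+2=3, 1+change(8)=1+2=3) = 3

3


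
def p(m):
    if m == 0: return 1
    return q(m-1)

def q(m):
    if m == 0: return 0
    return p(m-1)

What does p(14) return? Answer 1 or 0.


p(14) = q(13)
q(13) = p(12)
p(12) = q(11)
q(11) = p(10)
p(10) = q(9)
q(9) = p(8)
p(8) = q(7)
q(7) = p(6)
p(6) = q(5)
q(5) = p(4)
p(4) = q(3)
q(3) = p(2)
p(2) = q(1)
q(1) = p(0)
p(0) = 1  (base case)
Result: 1

1


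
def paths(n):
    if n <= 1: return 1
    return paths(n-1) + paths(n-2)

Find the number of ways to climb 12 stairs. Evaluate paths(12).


Building up from base cases:
paths(0) = 1
paths(1) = 1
paths(2) = paths(1) + paths(0) = 1 + 1 = 2
paths(3) = paths(2) + paths(1) = 2 + 1 = 3
paths(4) = paths(3) + paths(2) = 3 + 2 = 5
paths(5) = paths(4) + paths(3) = 5 + 3 = 8
paths(6) = paths(5) + paths(4) = 8 + 5 = 13
paths(7) = paths(6) + paths(5) = 13 + 8 = 21
paths(8) = paths(7) + paths(6) = 21 + 13 = 34
paths(9) = paths(8) + paths(7) = 34 + 21 = 55
paths(10) = paths(9) + paths(8) = 55 + 34 = 89
paths(11) = paths(10) + paths(9) = 89 + 55 = 144
paths(12) = paths(11) + paths(10) = 144 + 89 = 233

233


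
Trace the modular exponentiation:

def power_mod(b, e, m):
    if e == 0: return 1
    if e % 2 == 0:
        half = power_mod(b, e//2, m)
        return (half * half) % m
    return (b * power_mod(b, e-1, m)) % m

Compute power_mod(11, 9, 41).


power_mod(11, 9, 41): e is odd, compute power_mod(11, 8, 41)
  power_mod(11, 8, 41): e is even, compute power_mod(11, 4, 41)
    power_mod(11, 4, 41): e is even, compute power_mod(11, 2, 41)
      power_mod(11, 2, 41): e is even, compute power_mod(11, 1, 41)
        power_mod(11, 1, 41): e is odd, compute power_mod(11, 0, 41)
          power_mod(11, 0, 41) = 1
        (11 * 1) % 41 = 11
      half=11, (11*11) % 41 = 39
    half=39, (39*39) % 41 = 4
  half=4, (4*4) % 41 = 16
(11 * 16) % 41 = 12

12


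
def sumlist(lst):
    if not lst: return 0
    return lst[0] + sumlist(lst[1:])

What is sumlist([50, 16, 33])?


sumlist([50, 16, 33]) = 50 + sumlist([16, 33])
sumlist([16, 33]) = 16 + sumlist([33])
sumlist([33]) = 33 + sumlist([])
sumlist([]) = 0  (base case)
Total: 50 + 16 + 33 + 0 = 99

99


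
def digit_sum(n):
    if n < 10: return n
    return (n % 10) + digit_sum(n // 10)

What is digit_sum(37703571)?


digit_sum(37703571) = 1 + digit_sum(3770357)
digit_sum(3770357) = 7 + digit_sum(377035)
digit_sum(377035) = 5 + digit_sum(37703)
digit_sum(37703) = 3 + digit_sum(3770)
digit_sum(3770) = 0 + digit_sum(377)
digit_sum(377) = 7 + digit_sum(37)
digit_sum(37) = 7 + digit_sum(3)
digit_sum(3) = 3  (base case)
Total: 1 + 7 + 5 + 3 + 0 + 7 + 7 + 3 = 33

33


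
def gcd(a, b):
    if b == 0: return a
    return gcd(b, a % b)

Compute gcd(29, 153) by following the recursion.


gcd(29, 153) = gcd(153, 29)
gcd(153, 29) = gcd(29, 8)
gcd(29, 8) = gcd(8, 5)
gcd(8, 5) = gcd(5, 3)
gcd(5, 3) = gcd(3, 2)
gcd(3, 2) = gcd(2, 1)
gcd(2, 1) = gcd(1, 0)
gcd(1, 0) = 1  (base case)

1


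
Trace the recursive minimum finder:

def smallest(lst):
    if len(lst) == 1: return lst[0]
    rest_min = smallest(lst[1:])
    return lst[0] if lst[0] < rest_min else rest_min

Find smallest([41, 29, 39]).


smallest([41, 29, 39]): compare 41 with smallest([29, 39])
smallest([29, 39]): compare 29 with smallest([39])
smallest([39]) = 39  (base case)
Compare 29 with 39 -> 29
Compare 41 with 29 -> 29

29


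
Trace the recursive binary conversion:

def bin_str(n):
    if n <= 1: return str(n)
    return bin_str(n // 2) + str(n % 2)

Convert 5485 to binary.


bin_str(5485) = bin_str(2742) + '1'
bin_str(2742) = bin_str(1371) + '0'
bin_str(1371) = bin_str(685) + '1'
bin_str(685) = bin_str(342) + '1'
bin_str(342) = bin_str(171) + '0'
bin_str(171) = bin_str(85) + '1'
bin_str(85) = bin_str(42) + '1'
bin_str(42) = bin_str(21) + '0'
bin_str(21) = bin_str(10) + '1'
bin_str(10) = bin_str(5) + '0'
bin_str(5) = bin_str(2) + '1'
bin_str(2) = bin_str(1) + '0'
bin_str(1) = '1'  (base case)
Concatenating: '1' + '0' + '1' + '0' + '1' + '0' + '1' + '1' + '0' + '1' + '1' + '0' + '1' = '1010101101101'

1010101101101


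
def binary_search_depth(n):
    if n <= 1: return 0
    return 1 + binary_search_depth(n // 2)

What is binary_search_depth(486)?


486 / 2 = 243
243 / 2 = 121
121 / 2 = 60
60 / 2 = 30
30 / 2 = 15
15 / 2 = 7
7 / 2 = 3
3 / 2 = 1
Reached 1 after 8 halvings

8


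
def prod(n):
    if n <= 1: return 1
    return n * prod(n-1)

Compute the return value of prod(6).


prod(6)
= 6 * prod(5)
= 6 * 5 * prod(4)
= 6 * 5 * 4 * prod(3)
= 6 * 5 * 4 * 3 * prod(2)
= 6 * 5 * 4 * 3 * 2 * prod(1)
= 6 * 5 * 4 * 3 * 2 * 1
= 720

720


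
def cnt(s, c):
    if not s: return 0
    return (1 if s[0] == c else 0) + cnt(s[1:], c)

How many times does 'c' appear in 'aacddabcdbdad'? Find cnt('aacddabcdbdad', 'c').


s[0]='a' != 'c' -> 0
s[0]='a' != 'c' -> 0
s[0]='c' == 'c' -> 1
s[0]='d' != 'c' -> 0
s[0]='d' != 'c' -> 0
s[0]='a' != 'c' -> 0
s[0]='b' != 'c' -> 0
s[0]='c' == 'c' -> 1
s[0]='d' != 'c' -> 0
s[0]='b' != 'c' -> 0
s[0]='d' != 'c' -> 0
s[0]='a' != 'c' -> 0
s[0]='d' != 'c' -> 0
Sum: 0 + 0 + 1 + 0 + 0 + 0 + 0 + 1 + 0 + 0 + 0 + 0 + 0 = 2

2


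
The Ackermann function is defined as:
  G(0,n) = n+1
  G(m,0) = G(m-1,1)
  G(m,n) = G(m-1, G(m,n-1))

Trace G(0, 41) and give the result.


G(0, 41) = 42
Result: G(0, 41) = 42

42


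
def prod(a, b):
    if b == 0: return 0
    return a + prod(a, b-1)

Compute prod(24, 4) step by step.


prod(24, 4) = 24 + prod(24, 3)
prod(24, 3) = 24 + prod(24, 2)
prod(24, 2) = 24 + prod(24, 1)
prod(24, 1) = 24 + prod(24, 0)
prod(24, 0) = 0  (base case)
Total: 24 + 24 + 24 + 24 + 0 = 96

96


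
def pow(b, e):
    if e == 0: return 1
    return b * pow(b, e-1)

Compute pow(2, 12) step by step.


pow(2, 12)
= 2 * pow(2, 11)
= 2 * 2 * pow(2, 10)
= 2 * 2 * 2 * pow(2, 9)
= 2 * 2 * 2 * 2 * pow(2, 8)
= 2 * 2 * 2 * 2 * 2 * pow(2, 7)
= 2 * 2 * 2 * 2 * 2 * 2 * pow(2, 6)
= 2 * 2 * 2 * 2 * 2 * 2 * 2 * pow(2, 5)
= 2 * 2 * 2 * 2 * 2 * 2 * 2 * 2 * pow(2, 4)
= 2 * 2 * 2 * 2 * 2 * 2 * 2 * 2 * 2 * pow(2, 3)
= 2 * 2 * 2 * 2 * 2 * 2 * 2 * 2 * 2 * 2 * pow(2, 2)
= 2 * 2 * 2 * 2 * 2 * 2 * 2 * 2 * 2 * 2 * 2 * pow(2, 1)
= 2 * 2 * 2 * 2 * 2 * 2 * 2 * 2 * 2 * 2 * 2 * 2 * pow(2, 0)
= 2 * 2 * 2 * 2 * 2 * 2 * 2 * 2 * 2 * 2 * 2 * 2 * 1
= 4096

4096


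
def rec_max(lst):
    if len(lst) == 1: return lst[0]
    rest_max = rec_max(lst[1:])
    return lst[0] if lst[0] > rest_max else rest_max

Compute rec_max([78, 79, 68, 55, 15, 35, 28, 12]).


rec_max([78, 79, 68, 55, 15, 35, 28, 12]): compare 78 with rec_max([79, 68, 55, 15, 35, 28, 12])
rec_max([79, 68, 55, 15, 35, 28, 12]): compare 79 with rec_max([68, 55, 15, 35, 28, 12])
rec_max([68, 55, 15, 35, 28, 12]): compare 68 with rec_max([55, 15, 35, 28, 12])
rec_max([55, 15, 35, 28, 12]): compare 55 with rec_max([15, 35, 28, 12])
rec_max([15, 35, 28, 12]): compare 15 with rec_max([35, 28, 12])
rec_max([35, 28, 12]): compare 35 with rec_max([28, 12])
rec_max([28, 12]): compare 28 with rec_max([12])
rec_max([12]) = 12  (base case)
Compare 28 with 12 -> 28
Compare 35 with 28 -> 35
Compare 15 with 35 -> 35
Compare 55 with 35 -> 55
Compare 68 with 55 -> 68
Compare 79 with 68 -> 79
Compare 78 with 79 -> 79

79


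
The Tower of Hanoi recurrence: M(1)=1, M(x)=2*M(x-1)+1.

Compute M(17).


M(17) = 2 * M(16) + 1
M(16) = 2 * M(15) + 1
M(15) = 2 * M(14) + 1
M(14) = 2 * M(13) + 1
M(13) = 2 * M(12) + 1
M(12) = 2 * M(11) + 1
M(11) = 2 * M(10) + 1
M(10) = 2 * M(9) + 1
M(9) = 2 * M(8) + 1
M(8) = 2 * M(7) + 1
M(7) = 2 * M(6) + 1
M(6) = 2 * M(5) + 1
M(5) = 2 * M(4) + 1
M(4) = 2 * M(3) + 1
M(3) = 2 * M(2) + 1
M(2) = 2 * M(1) + 1
M(1) = 1  (base case)
M(2) = 2 * 1 + 1 = 3
M(3) = 2 * 3 + 1 = 7
M(4) = 2 * 7 + 1 = 15
M(5) = 2 * 15 + 1 = 31
M(6) = 2 * 31 + 1 = 63
M(7) = 2 * 63 + 1 = 127
M(8) = 2 * 127 + 1 = 255
M(9) = 2 * 255 + 1 = 511
M(10) = 2 * 511 + 1 = 1023
M(11) = 2 * 1023 + 1 = 2047
M(12) = 2 * 2047 + 1 = 4095
M(13) = 2 * 4095 + 1 = 8191
M(14) = 2 * 8191 + 1 = 16383
M(15) = 2 * 16383 + 1 = 32767
M(16) = 2 * 32767 + 1 = 65535
M(17) = 2 * 65535 + 1 = 131071

131071


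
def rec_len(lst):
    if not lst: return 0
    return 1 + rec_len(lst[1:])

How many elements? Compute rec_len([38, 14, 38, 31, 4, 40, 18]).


rec_len([38, 14, 38, 31, 4, 40, 18]) = 1 + rec_len([14, 38, 31, 4, 40, 18])
rec_len([14, 38, 31, 4, 40, 18]) = 1 + rec_len([38, 31, 4, 40, 18])
rec_len([38, 31, 4, 40, 18]) = 1 + rec_len([31, 4, 40, 18])
rec_len([31, 4, 40, 18]) = 1 + rec_len([4, 40, 18])
rec_len([4, 40, 18]) = 1 + rec_len([40, 18])
rec_len([40, 18]) = 1 + rec_len([18])
rec_len([18]) = 1 + rec_len([])
rec_len([]) = 0  (base case)
Unwinding: 1 + 1 + 1 + 1 + 1 + 1 + 1 + 0 = 7

7
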